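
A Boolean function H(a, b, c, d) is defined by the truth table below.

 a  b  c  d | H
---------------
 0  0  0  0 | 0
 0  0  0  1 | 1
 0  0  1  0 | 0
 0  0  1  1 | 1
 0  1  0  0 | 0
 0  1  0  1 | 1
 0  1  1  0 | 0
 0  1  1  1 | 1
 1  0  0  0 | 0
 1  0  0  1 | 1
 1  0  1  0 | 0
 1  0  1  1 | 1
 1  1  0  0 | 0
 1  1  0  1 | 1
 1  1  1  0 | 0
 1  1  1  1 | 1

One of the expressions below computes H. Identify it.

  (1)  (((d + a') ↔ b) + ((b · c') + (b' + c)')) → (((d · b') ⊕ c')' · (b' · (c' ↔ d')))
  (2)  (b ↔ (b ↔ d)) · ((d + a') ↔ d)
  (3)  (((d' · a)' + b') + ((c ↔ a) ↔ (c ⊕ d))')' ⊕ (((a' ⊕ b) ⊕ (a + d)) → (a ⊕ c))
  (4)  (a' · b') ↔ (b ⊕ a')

(1): at (0,0,0,0) it gives 1, but H = 0 — eliminated.
(3): at (0,0,1,0) it gives 1, but H = 0 — eliminated.
(4): at (0,0,0,0) it gives 1, but H = 0 — eliminated.
(2) is the remaining candidate, and it agrees with H on all 16 inputs.

2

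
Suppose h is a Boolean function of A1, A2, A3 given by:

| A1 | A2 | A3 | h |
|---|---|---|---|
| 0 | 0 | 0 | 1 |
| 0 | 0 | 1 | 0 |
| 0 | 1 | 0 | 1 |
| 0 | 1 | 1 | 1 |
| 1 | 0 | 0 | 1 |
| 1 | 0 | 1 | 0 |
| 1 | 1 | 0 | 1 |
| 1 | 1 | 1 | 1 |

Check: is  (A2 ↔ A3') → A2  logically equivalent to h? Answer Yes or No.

Check the formula against h row by row:
  A1=0, A2=0, A3=0: formula gives 1, h = 1 ✓
  A1=0, A2=0, A3=1: formula gives 0, h = 0 ✓
  A1=0, A2=1, A3=0: formula gives 1, h = 1 ✓
  A1=0, A2=1, A3=1: formula gives 1, h = 1 ✓
  A1=1, A2=0, A3=0: formula gives 1, h = 1 ✓
  … (the remaining 3 rows also agree.)
Every row agrees, so the formula is equivalent.

Yes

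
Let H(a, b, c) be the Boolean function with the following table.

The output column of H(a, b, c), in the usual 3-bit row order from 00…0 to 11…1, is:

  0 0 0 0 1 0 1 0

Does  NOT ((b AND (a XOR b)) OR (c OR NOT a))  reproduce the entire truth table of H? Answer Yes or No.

Test each input against both H and the formula:
  a=0, b=0, c=0: formula gives 0, H = 0 ✓
  a=0, b=0, c=1: formula gives 0, H = 0 ✓
  a=0, b=1, c=0: formula gives 0, H = 0 ✓
  a=0, b=1, c=1: formula gives 0, H = 0 ✓
  a=1, b=0, c=0: formula gives 1, H = 1 ✓
  … (the remaining 3 rows also agree.)
All 8 rows match — the expression computes H exactly.

Yes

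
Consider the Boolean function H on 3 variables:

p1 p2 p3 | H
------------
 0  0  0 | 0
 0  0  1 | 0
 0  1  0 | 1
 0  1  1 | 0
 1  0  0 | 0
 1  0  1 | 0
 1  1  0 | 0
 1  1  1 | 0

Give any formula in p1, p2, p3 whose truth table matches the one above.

H is 1 on exactly one input, (0,1,0), whose minterm is ¬p1·p2·¬p3. So H is just that conjunction.

H(p1, p2, p3) = (p1' · p2) · p3'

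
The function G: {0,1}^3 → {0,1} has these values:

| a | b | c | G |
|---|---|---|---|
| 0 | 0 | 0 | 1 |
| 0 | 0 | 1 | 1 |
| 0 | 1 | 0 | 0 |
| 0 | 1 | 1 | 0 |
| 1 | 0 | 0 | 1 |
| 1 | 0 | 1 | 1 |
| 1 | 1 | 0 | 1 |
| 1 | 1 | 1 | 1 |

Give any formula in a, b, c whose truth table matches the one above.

G is 0 on only 2 rows — (0,1,0), (0,1,1). Writing each as a minterm (¬a·b·¬c, ¬a·b·c) and OR-ing them characterizes exactly where G=0, so G is the negation of that disjunction.

G(a, b, c) = (((a' · b) · c') + ((a' · b) · c))'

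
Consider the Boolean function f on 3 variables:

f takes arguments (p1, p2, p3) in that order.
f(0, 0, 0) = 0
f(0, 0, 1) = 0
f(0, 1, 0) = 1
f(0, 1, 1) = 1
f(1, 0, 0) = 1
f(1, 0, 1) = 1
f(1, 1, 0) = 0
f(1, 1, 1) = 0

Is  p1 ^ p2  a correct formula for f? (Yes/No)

Yes

Test each input against both f and the formula:
  p1=0, p2=0, p3=0: formula gives 0, f = 0 ✓
  p1=0, p2=0, p3=1: formula gives 0, f = 0 ✓
  p1=0, p2=1, p3=0: formula gives 1, f = 1 ✓
  p1=0, p2=1, p3=1: formula gives 1, f = 1 ✓
  p1=1, p2=0, p3=0: formula gives 1, f = 1 ✓
  …and likewise for the remaining 3 rows.
Every row agrees, so the formula is equivalent.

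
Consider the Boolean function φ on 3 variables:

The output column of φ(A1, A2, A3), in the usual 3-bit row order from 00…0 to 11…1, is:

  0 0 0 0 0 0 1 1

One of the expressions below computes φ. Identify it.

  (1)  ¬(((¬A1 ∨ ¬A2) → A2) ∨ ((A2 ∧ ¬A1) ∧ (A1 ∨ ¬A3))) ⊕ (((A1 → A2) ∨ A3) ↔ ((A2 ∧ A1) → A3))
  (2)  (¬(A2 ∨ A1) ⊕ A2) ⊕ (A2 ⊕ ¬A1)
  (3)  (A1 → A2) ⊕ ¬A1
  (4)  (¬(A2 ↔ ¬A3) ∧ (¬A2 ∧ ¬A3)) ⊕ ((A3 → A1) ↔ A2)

3

(1): at (0,1,0) it gives 1, but φ = 0 — eliminated.
(2): at (0,1,0) it gives 1, but φ = 0 — eliminated.
(4): at (0,0,0) it gives 1, but φ = 0 — eliminated.
(3) is the remaining candidate, and it agrees with φ on all 8 inputs.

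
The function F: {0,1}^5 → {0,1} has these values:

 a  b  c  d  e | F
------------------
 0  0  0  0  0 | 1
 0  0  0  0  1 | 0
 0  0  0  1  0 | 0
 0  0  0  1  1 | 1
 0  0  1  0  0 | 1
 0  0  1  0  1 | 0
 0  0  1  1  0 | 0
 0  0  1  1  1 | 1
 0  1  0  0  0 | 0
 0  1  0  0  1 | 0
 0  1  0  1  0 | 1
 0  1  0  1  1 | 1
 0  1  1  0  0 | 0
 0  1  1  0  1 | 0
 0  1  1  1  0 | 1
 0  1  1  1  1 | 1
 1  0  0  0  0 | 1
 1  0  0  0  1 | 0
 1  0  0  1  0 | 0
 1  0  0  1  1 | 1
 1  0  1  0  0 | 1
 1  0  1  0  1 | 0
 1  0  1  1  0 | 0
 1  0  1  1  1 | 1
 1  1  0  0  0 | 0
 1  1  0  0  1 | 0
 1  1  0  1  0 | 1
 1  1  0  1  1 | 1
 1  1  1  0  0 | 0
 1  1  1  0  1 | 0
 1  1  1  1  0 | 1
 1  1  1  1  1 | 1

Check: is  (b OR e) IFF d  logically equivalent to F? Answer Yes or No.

Test each input against both F and the formula:
  a=0, b=0, c=0, d=0, e=0: formula gives 1, F = 1 ✓
  a=0, b=0, c=0, d=0, e=1: formula gives 0, F = 0 ✓
  a=0, b=0, c=0, d=1, e=0: formula gives 0, F = 0 ✓
  a=0, b=0, c=0, d=1, e=1: formula gives 1, F = 1 ✓
  …and likewise for the remaining 28 rows.
No disagreement on any input; they are logically equivalent.

Yes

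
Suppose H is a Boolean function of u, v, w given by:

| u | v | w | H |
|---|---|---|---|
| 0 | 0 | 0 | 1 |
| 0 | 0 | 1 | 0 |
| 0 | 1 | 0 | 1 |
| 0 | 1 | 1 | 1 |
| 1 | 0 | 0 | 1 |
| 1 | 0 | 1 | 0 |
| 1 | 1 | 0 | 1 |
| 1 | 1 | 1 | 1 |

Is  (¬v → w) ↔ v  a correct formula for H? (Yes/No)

Check the formula against H row by row:
  u=0, v=0, w=0: formula gives 1, H = 1 ✓
  u=0, v=0, w=1: formula gives 0, H = 0 ✓
  u=0, v=1, w=0: formula gives 1, H = 1 ✓
  u=0, v=1, w=1: formula gives 1, H = 1 ✓
  u=1, v=0, w=0: formula gives 1, H = 1 ✓
  … (the remaining 3 rows also agree.)
No disagreement on any input; they are logically equivalent.

Yes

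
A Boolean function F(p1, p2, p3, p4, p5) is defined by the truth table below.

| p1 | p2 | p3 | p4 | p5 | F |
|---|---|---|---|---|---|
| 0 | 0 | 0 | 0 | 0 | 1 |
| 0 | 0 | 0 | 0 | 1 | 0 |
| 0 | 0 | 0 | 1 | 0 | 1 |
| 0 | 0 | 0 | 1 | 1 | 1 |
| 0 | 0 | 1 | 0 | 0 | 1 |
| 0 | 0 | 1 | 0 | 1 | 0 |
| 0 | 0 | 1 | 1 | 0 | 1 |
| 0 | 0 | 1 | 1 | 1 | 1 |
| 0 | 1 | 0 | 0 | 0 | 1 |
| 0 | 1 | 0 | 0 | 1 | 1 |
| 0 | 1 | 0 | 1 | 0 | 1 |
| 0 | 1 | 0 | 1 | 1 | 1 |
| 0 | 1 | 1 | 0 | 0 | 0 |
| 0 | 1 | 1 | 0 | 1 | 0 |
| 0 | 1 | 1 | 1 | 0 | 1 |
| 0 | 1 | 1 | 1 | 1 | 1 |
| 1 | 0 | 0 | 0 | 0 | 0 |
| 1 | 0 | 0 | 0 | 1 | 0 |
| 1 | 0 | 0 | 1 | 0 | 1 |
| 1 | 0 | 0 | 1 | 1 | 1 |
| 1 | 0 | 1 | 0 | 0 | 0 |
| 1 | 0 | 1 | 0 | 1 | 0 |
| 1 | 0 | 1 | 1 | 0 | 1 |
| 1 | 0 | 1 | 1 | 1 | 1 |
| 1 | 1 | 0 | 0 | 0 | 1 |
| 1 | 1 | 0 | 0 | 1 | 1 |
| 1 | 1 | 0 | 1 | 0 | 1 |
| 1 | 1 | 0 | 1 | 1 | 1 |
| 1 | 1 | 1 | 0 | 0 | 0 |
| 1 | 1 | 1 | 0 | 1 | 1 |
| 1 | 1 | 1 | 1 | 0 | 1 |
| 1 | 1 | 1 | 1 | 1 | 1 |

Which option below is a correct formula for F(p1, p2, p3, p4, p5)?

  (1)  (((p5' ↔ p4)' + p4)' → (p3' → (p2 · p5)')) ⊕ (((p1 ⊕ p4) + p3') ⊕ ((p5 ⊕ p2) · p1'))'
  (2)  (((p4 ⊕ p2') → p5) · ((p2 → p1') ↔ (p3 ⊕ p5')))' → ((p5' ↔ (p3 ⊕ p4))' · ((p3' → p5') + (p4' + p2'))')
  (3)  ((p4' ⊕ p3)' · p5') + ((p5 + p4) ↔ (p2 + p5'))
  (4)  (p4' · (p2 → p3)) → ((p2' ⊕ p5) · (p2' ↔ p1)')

(1) disagrees with F on (0,0,0,1,1) (formula → 0, table → 1); rule it out.
(2) disagrees with F on (0,0,0,0,0) (formula → 0, table → 1); rule it out.
(3) disagrees with F on (0,0,0,0,0) (formula → 0, table → 1); rule it out.
(4) is the remaining candidate, and it agrees with F on all 32 inputs.

4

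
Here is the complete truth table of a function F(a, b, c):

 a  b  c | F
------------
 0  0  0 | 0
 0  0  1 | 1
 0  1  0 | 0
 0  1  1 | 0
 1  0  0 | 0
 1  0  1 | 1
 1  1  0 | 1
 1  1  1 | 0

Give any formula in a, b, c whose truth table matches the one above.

F(a, b, c) = (((a' · b') · c) + ((a · b') · c)) + ((a · b) · c')

The 1-rows are (0,0,1), (1,0,1), (1,1,0). Each contributes one minterm — ¬a·¬b·c; a·¬b·c; a·b·¬c — and their disjunction is a sum-of-products form of F.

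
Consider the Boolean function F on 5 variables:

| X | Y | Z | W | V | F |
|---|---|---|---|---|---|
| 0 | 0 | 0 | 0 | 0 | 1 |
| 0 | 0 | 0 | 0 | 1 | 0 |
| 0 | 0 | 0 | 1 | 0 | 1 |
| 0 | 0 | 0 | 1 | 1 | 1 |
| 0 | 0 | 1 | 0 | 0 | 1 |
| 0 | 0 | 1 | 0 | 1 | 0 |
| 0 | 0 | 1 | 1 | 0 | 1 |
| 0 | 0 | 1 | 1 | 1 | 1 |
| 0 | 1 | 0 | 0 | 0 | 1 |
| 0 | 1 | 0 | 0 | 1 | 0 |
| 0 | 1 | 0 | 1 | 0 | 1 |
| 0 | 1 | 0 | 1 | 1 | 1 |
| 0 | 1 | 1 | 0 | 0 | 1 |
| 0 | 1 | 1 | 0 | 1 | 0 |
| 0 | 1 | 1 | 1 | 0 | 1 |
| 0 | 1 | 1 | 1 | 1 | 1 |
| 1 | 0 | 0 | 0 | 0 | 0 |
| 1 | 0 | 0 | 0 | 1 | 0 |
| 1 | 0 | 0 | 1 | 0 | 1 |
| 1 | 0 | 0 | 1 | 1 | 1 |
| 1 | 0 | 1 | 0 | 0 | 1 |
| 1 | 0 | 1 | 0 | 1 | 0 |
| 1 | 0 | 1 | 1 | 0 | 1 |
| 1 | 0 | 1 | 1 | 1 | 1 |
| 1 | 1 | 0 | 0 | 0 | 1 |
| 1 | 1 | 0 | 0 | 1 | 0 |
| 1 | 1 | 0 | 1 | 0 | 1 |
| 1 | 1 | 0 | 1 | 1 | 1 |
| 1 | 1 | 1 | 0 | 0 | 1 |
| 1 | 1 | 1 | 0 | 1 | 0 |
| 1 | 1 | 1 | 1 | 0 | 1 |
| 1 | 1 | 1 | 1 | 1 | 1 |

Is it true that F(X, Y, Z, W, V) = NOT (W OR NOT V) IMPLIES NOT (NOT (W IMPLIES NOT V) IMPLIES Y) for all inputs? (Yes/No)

Check the formula against F row by row:
  X=0, Y=0, Z=0, W=0, V=0: formula gives 1, F = 1 ✓
  X=0, Y=0, Z=0, W=0, V=1: formula gives 0, F = 0 ✓
  X=0, Y=0, Z=0, W=1, V=0: formula gives 1, F = 1 ✓
  X=0, Y=0, Z=0, W=1, V=1: formula gives 1, F = 1 ✓
  …
  X=1, Y=0, Z=0, W=0, V=0: formula gives 1, but F = 0 ✗
A single disagreement suffices: at (1,0,0,0,0) they differ, so the formula does not compute F.

No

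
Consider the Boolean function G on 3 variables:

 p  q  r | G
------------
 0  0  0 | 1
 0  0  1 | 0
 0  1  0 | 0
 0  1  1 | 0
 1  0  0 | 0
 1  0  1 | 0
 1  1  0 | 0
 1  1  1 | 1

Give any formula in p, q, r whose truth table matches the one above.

G(p, q, r) = ((¬p ∧ ¬q) ∧ ¬r) ∨ ((p ∧ q) ∧ r)

G=1 on 2 inputs: (0,0,0), (1,1,1). Reading each as a conjunction of literals (¬p·¬q·¬r, p·q·r) and taking the OR gives the canonical DNF.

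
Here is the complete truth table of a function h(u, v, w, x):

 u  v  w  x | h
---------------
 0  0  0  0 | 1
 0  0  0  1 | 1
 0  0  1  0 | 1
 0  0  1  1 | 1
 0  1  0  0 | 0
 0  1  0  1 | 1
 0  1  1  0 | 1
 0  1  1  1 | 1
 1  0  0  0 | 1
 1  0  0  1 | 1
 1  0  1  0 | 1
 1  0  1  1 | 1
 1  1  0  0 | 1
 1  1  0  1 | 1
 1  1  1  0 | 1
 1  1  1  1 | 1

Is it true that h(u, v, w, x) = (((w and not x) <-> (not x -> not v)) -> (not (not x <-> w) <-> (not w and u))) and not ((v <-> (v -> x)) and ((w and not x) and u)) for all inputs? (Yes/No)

Yes

Evaluate (((w and not x) <-> (not x -> not v)) -> (not (not x <-> w) <-> (not w and u))) and not ((v <-> (v -> x)) and ((w and not x) and u)) on each row and compare to h:
  u=0, v=0, w=0, x=0: formula gives 1, h = 1 ✓
  u=0, v=0, w=0, x=1: formula gives 1, h = 1 ✓
  u=0, v=0, w=1, x=0: formula gives 1, h = 1 ✓
  u=0, v=0, w=1, x=1: formula gives 1, h = 1 ✓
  …and likewise for the remaining 12 rows.
Every row agrees, so the formula is equivalent.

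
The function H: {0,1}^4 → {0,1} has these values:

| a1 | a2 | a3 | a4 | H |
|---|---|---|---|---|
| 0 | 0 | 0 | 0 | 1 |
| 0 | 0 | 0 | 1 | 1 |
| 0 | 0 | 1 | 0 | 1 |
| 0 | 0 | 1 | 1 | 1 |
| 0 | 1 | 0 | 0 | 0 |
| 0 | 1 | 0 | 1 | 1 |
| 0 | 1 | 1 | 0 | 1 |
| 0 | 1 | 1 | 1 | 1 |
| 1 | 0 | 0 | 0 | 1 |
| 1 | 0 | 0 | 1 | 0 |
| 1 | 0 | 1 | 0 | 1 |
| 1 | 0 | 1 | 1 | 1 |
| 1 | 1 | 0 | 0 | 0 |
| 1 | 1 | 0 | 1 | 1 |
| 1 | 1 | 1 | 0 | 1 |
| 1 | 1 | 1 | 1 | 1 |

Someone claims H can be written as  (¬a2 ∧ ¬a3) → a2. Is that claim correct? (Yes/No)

Evaluate (¬a2 ∧ ¬a3) → a2 on each row and compare to H:
  a1=0, a2=0, a3=0, a4=0: formula gives 0, but H = 1 ✗
Since they disagree at (0,0,0,0), the expression is not a correct formula for H.

No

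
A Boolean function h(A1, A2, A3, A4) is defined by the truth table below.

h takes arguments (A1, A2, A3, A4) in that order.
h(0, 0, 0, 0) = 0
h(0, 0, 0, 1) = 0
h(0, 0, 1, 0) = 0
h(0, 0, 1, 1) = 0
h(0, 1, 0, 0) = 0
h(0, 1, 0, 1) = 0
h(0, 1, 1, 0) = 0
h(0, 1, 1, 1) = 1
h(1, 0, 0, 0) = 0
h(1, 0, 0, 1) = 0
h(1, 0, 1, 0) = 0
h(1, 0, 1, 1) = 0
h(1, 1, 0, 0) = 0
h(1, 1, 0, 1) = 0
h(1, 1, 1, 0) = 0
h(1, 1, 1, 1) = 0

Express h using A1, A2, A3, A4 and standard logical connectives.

h is 1 on exactly one input, (0,1,1,1), whose minterm is ¬A1·A2·A3·A4. So h is just that conjunction.

h(A1, A2, A3, A4) = ((NOT A1 AND A2) AND A3) AND A4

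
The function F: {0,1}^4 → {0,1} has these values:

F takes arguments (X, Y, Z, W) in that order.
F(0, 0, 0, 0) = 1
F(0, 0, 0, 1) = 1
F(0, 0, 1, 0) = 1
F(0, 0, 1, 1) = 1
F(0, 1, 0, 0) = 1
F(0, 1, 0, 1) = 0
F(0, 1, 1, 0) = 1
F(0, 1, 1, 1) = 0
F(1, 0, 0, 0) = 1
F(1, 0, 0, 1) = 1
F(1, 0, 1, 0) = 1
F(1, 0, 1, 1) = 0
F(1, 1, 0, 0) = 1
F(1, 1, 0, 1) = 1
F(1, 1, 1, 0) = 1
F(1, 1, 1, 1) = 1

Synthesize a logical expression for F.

F(X, Y, Z, W) = ~(((((~X & Y) & ~Z) & W) | (((~X & Y) & Z) & W)) | (((X & ~Y) & Z) & W))

There are just 3 zero rows: (0,1,0,1), (0,1,1,1), (1,0,1,1). Their minterms are ¬X·Y·¬Z·W, ¬X·Y·Z·W, X·¬Y·Z·W; the OR of those covers precisely the 0-outputs, and negating it yields F.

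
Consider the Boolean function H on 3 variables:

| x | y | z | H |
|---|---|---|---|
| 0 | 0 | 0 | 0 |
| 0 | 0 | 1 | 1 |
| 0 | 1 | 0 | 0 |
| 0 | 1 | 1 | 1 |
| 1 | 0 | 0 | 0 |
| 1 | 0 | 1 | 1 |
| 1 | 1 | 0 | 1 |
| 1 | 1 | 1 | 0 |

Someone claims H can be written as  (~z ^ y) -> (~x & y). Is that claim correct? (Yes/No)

Check the formula against H row by row:
  x=0, y=0, z=0: formula gives 0, H = 0 ✓
  x=0, y=0, z=1: formula gives 1, H = 1 ✓
  x=0, y=1, z=0: formula gives 1, but H = 0 ✗
Row (0,1,0) is a counterexample, so the formula is not equivalent to H.

No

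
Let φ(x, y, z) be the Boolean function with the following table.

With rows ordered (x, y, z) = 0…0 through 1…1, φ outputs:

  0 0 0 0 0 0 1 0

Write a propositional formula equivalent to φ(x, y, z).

φ(x, y, z) = (x ∧ y) ∧ ¬z

Only row (1,1,0) gives 1. That row's minterm x·y·¬z is φ directly.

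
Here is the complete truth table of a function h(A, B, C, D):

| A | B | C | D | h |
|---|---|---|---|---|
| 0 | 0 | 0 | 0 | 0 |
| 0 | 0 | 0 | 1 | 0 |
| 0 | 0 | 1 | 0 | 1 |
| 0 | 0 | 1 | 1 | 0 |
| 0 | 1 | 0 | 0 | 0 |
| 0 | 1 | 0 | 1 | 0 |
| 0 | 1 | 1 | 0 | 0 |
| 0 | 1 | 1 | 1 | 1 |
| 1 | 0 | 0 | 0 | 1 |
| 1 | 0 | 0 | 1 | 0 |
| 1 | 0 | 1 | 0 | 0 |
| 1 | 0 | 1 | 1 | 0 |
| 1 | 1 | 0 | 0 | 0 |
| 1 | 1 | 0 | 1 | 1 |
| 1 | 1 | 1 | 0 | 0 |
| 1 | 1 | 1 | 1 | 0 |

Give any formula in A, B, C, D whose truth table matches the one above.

h(A, B, C, D) = (((((¬A ∧ ¬B) ∧ C) ∧ ¬D) ∨ (((¬A ∧ B) ∧ C) ∧ D)) ∨ (((A ∧ ¬B) ∧ ¬C) ∧ ¬D)) ∨ (((A ∧ B) ∧ ¬C) ∧ D)

The 1-rows are (0,0,1,0), (0,1,1,1), (1,0,0,0), (1,1,0,1). Each contributes one minterm — ¬A·¬B·C·¬D; ¬A·B·C·D; A·¬B·¬C·¬D; A·B·¬C·D — and their disjunction is a sum-of-products form of h.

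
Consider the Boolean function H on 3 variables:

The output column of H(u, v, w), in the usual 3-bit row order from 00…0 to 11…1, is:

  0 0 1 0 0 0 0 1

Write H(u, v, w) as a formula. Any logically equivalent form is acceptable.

H(u, v, w) = ((not u and v) and not w) or ((u and v) and w)

The 1-rows are (0,1,0), (1,1,1). Each contributes one minterm — ¬u·v·¬w; u·v·w — and their disjunction is a sum-of-products form of H.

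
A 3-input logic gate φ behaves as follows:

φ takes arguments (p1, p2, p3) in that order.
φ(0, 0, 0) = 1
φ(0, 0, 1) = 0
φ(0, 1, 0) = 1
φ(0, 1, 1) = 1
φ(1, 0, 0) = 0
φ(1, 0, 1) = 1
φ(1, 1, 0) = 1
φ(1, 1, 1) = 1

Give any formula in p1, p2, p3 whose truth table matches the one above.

The 0-rows are (0,0,1), (1,0,0). Take each as a conjunction (¬p1·¬p2·p3, p1·¬p2·¬p3), form their disjunction, and complement — that gives a formula that is 1 everywhere φ is.

φ(p1, p2, p3) = NOT (((NOT p1 AND NOT p2) AND p3) OR ((p1 AND NOT p2) AND NOT p3))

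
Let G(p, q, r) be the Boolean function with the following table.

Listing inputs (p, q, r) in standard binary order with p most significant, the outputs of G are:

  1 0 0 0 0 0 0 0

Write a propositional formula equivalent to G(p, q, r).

G is 1 on exactly one input, (0,0,0), whose minterm is ¬p·¬q·¬r. So G is just that conjunction.

G(p, q, r) = (¬p ∧ ¬q) ∧ ¬r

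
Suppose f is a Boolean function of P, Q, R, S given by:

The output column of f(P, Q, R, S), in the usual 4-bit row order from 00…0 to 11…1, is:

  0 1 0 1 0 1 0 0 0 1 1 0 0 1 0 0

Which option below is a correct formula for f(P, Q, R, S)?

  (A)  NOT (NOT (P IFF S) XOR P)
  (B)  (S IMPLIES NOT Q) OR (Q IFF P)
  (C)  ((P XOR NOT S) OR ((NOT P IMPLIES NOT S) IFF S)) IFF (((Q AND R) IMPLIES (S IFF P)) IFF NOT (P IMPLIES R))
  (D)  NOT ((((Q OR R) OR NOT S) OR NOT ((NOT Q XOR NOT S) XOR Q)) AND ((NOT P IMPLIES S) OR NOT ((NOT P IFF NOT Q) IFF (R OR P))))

C

(A) disagrees with f on (0,0,0,0) (formula → 1, table → 0); rule it out.
(B) disagrees with f on (0,0,0,0) (formula → 1, table → 0); rule it out.
(D) disagrees with f on (0,0,1,0) (formula → 1, table → 0); rule it out.
Only (C) survives; checking it on all 16 rows confirms it matches f.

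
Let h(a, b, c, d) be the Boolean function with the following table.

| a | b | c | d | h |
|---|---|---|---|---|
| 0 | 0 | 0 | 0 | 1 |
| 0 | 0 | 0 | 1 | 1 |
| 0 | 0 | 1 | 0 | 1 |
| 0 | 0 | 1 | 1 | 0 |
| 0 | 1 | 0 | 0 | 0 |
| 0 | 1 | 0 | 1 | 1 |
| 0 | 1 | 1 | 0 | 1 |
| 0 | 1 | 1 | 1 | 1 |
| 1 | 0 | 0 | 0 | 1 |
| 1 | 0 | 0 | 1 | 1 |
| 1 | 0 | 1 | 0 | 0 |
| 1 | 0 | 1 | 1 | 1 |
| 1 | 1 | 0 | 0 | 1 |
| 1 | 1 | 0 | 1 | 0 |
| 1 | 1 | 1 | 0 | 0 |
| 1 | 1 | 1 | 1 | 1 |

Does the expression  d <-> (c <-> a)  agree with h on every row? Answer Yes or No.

Evaluate d <-> (c <-> a) on each row and compare to h:
  a=0, b=0, c=0, d=0: formula gives 0, but h = 1 ✗
Row (0,0,0,0) is a counterexample, so the formula is not equivalent to h.

No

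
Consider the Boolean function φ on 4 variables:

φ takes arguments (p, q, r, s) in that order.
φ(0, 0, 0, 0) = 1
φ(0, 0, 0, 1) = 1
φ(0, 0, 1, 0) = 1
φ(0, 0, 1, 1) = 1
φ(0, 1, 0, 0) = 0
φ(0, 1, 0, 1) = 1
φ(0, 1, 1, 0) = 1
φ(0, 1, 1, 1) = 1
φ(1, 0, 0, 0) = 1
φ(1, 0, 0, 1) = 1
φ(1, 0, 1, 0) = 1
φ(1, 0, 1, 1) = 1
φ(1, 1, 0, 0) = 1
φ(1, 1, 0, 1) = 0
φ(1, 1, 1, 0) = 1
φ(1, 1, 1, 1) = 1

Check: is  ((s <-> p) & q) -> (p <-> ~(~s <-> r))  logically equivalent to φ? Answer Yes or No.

Yes

Evaluate ((s <-> p) & q) -> (p <-> ~(~s <-> r)) on each row and compare to φ:
  p=0, q=0, r=0, s=0: formula gives 1, φ = 1 ✓
  p=0, q=0, r=0, s=1: formula gives 1, φ = 1 ✓
  p=0, q=0, r=1, s=0: formula gives 1, φ = 1 ✓
  p=0, q=0, r=1, s=1: formula gives 1, φ = 1 ✓
  … (the remaining 12 rows also agree.)
Every row agrees, so the formula is equivalent.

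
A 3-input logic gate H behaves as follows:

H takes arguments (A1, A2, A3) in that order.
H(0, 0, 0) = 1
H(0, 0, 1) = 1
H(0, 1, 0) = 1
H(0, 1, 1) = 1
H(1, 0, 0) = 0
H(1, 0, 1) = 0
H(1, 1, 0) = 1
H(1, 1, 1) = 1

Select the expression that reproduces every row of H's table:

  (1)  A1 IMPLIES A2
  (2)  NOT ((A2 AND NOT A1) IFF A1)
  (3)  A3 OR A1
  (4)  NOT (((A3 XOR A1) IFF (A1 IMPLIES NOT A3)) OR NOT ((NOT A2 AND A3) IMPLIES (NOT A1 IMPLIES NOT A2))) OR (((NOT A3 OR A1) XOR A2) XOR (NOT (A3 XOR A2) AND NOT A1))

1

(2) fails at (0,0,0): the formula yields 0, H is 1.
(3) fails at (0,0,0): the formula yields 0, H is 1.
(4) fails at (0,0,1): the formula yields 0, H is 1.
(1) is the remaining candidate, and it agrees with H on all 8 inputs.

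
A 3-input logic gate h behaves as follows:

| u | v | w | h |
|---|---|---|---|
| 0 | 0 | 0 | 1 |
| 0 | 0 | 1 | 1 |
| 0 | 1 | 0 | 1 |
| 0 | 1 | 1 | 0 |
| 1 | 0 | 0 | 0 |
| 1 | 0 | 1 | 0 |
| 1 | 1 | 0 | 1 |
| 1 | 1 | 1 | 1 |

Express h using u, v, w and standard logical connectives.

h is 0 on only 3 rows — (0,1,1), (1,0,0), (1,0,1). Writing each as a minterm (¬u·v·w, u·¬v·¬w, u·¬v·w) and OR-ing them characterizes exactly where h=0, so h is the negation of that disjunction.

h(u, v, w) = ¬((((¬u ∧ v) ∧ w) ∨ ((u ∧ ¬v) ∧ ¬w)) ∨ ((u ∧ ¬v) ∧ w))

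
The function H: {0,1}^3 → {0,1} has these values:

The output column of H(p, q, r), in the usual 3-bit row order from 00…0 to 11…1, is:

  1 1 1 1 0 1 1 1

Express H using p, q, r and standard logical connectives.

H(p, q, r) = not ((p and not q) and not r)

Only row (1,0,0) gives 0. So H is 1 everywhere except there — the complement of the minterm p·¬q·¬r.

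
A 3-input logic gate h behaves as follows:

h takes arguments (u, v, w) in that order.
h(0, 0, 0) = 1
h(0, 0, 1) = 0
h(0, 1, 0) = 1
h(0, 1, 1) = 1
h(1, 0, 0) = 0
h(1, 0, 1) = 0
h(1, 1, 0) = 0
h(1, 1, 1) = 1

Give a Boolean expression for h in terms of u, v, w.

h(u, v, w) = ((((u' · v') · w') + ((u' · v) · w')) + ((u' · v) · w)) + ((u · v) · w)

h=1 on 4 inputs: (0,0,0), (0,1,0), (0,1,1), (1,1,1). Reading each as a conjunction of literals (¬u·¬v·¬w, ¬u·v·¬w, ¬u·v·w, u·v·w) and taking the OR gives the canonical DNF.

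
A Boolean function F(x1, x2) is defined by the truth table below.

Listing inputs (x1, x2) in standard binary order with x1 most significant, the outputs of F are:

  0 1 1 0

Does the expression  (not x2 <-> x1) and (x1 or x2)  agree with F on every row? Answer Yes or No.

Yes

Check the formula against F row by row:
  x1=0, x2=0: formula gives 0, F = 0 ✓
  x1=0, x2=1: formula gives 1, F = 1 ✓
  x1=1, x2=0: formula gives 1, F = 1 ✓
  x1=1, x2=1: formula gives 0, F = 0 ✓
No disagreement on any input; they are logically equivalent.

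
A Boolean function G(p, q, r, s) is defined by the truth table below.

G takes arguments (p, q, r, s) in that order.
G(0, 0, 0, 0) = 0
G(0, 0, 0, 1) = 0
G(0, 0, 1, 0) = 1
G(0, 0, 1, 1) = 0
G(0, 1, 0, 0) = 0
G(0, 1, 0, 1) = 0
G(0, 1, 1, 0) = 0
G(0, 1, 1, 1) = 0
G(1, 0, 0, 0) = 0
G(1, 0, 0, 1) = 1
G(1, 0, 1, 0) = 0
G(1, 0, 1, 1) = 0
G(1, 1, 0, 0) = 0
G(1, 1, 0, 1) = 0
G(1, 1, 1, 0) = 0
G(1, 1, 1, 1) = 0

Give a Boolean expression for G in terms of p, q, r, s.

The 1-rows are (0,0,1,0), (1,0,0,1). Each contributes one minterm — ¬p·¬q·r·¬s; p·¬q·¬r·s — and their disjunction is a sum-of-products form of G.

G(p, q, r, s) = (((not p and not q) and r) and not s) or (((p and not q) and not r) and s)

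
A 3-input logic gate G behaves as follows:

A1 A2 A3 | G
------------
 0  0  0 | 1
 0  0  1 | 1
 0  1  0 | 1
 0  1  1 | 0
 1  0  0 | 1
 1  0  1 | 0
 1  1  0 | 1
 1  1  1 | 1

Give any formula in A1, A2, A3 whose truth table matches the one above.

G is 0 on only 2 rows — (0,1,1), (1,0,1). Writing each as a minterm (¬A1·A2·A3, A1·¬A2·A3) and OR-ing them characterizes exactly where G=0, so G is the negation of that disjunction.

G(A1, A2, A3) = NOT (((NOT A1 AND A2) AND A3) OR ((A1 AND NOT A2) AND A3))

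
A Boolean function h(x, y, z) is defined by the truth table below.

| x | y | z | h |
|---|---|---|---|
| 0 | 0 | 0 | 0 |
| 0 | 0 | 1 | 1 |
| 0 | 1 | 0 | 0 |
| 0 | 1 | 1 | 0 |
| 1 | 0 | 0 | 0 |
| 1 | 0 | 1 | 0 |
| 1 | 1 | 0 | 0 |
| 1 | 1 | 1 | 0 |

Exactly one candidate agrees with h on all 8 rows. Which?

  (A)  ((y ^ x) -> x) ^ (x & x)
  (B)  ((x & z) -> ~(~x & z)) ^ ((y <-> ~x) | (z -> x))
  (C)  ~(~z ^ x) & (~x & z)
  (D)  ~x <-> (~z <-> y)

(A) fails at (0,0,0): the formula yields 1, h is 0.
(C) fails at (0,1,1): the formula yields 1, h is 0.
(D) fails at (0,1,0): the formula yields 1, h is 0.
That leaves (B). Evaluating it on every row reproduces the table of h exactly.

B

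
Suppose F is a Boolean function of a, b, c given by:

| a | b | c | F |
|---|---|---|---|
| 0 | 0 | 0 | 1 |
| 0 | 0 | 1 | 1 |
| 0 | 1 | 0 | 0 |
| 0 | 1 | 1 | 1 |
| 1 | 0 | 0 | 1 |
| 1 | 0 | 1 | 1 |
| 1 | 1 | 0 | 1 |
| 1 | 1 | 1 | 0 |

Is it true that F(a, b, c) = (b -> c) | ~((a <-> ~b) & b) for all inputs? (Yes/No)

Test each input against both F and the formula:
  a=0, b=0, c=0: formula gives 1, F = 1 ✓
  a=0, b=0, c=1: formula gives 1, F = 1 ✓
  a=0, b=1, c=0: formula gives 0, F = 0 ✓
  a=0, b=1, c=1: formula gives 1, F = 1 ✓
  a=1, b=0, c=0: formula gives 1, F = 1 ✓
  …
  a=1, b=1, c=1: formula gives 1, but F = 0 ✗
Row (1,1,1) is a counterexample, so the formula is not equivalent to F.

No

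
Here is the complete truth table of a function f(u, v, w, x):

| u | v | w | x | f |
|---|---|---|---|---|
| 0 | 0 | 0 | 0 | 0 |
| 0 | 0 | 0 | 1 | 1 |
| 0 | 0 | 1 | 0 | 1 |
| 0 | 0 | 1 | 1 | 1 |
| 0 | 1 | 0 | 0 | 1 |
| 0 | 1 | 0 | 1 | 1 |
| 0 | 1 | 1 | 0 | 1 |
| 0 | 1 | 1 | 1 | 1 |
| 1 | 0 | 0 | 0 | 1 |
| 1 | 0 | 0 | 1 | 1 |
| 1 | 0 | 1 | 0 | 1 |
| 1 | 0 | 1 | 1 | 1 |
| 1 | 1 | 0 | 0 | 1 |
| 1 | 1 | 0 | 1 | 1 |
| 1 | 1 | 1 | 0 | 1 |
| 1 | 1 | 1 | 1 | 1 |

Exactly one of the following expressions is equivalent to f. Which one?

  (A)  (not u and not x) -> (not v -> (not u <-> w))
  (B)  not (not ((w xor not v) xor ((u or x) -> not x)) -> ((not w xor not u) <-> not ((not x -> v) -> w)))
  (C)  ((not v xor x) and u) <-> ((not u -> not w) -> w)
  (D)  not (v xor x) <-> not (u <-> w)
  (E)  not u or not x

(B): at (0,0,0,1) it gives 0, but f = 1 — eliminated.
(C): at (0,0,0,0) it gives 1, but f = 0 — eliminated.
(D): at (0,0,1,1) it gives 0, but f = 1 — eliminated.
(E): at (0,0,0,0) it gives 1, but f = 0 — eliminated.
That leaves (A). Evaluating it on every row reproduces the table of f exactly.

A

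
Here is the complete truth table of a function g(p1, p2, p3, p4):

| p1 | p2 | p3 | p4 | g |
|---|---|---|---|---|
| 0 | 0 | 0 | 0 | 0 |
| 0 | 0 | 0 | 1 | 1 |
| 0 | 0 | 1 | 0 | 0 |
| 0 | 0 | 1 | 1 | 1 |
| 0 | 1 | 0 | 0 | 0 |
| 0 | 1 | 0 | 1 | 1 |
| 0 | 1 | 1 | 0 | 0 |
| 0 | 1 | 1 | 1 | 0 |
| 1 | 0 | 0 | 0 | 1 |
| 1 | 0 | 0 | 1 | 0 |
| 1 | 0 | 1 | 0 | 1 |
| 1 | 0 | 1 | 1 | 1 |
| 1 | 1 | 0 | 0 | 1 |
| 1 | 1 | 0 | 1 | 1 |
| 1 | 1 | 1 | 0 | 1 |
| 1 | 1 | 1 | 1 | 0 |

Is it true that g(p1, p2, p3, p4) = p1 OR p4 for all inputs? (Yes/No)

Test each input against both g and the formula:
  p1=0, p2=0, p3=0, p4=0: formula gives 0, g = 0 ✓
  p1=0, p2=0, p3=0, p4=1: formula gives 1, g = 1 ✓
  p1=0, p2=0, p3=1, p4=0: formula gives 0, g = 0 ✓
  p1=0, p2=0, p3=1, p4=1: formula gives 1, g = 1 ✓
  …
  p1=0, p2=1, p3=1, p4=1: formula gives 1, but g = 0 ✗
A single disagreement suffices: at (0,1,1,1) they differ, so the formula does not compute g.

No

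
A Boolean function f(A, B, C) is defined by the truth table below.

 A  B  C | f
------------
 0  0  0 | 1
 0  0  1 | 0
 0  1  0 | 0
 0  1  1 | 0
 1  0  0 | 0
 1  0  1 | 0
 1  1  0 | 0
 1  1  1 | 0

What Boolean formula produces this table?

f(A, B, C) = ((A + B) + C)'

The output is 1 only when every input is 0 — NOR of all inputs.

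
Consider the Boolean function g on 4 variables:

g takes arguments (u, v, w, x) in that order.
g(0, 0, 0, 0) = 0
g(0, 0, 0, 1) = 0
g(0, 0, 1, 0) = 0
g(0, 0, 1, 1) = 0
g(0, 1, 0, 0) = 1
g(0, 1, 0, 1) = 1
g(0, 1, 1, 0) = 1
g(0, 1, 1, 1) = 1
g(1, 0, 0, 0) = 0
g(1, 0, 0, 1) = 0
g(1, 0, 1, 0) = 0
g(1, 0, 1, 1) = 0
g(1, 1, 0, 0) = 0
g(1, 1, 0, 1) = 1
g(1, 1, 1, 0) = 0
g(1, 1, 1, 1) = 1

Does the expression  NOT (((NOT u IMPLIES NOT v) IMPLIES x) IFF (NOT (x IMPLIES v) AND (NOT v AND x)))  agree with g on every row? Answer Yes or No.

Yes

Check the formula against g row by row:
  u=0, v=0, w=0, x=0: formula gives 0, g = 0 ✓
  u=0, v=0, w=0, x=1: formula gives 0, g = 0 ✓
  u=0, v=0, w=1, x=0: formula gives 0, g = 0 ✓
  u=0, v=0, w=1, x=1: formula gives 0, g = 0 ✓
  … (the remaining 12 rows also agree.)
All 16 rows match — the expression computes g exactly.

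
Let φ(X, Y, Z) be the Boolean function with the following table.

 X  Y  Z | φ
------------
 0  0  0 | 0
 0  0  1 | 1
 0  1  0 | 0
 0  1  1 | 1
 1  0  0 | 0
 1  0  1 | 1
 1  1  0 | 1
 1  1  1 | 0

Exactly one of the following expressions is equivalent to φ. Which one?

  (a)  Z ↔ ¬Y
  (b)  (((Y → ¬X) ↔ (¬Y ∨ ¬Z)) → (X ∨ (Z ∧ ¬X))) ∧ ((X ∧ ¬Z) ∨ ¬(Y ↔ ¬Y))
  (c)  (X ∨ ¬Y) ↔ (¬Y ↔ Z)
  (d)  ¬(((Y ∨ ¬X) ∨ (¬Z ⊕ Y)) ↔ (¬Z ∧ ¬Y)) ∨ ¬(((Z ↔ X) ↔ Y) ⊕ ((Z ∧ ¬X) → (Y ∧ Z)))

(a) disagrees with φ on (0,1,0) (formula → 1, table → 0); rule it out.
(b) disagrees with φ on (1,0,0) (formula → 1, table → 0); rule it out.
(d) disagrees with φ on (0,1,0) (formula → 1, table → 0); rule it out.
Only (c) survives; checking it on all 8 rows confirms it matches φ.

c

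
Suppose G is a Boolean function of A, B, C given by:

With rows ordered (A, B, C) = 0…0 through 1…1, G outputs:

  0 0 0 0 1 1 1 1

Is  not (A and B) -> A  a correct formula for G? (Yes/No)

Evaluate not (A and B) -> A on each row and compare to G:
  A=0, B=0, C=0: formula gives 0, G = 0 ✓
  A=0, B=0, C=1: formula gives 0, G = 0 ✓
  A=0, B=1, C=0: formula gives 0, G = 0 ✓
  A=0, B=1, C=1: formula gives 0, G = 0 ✓
  A=1, B=0, C=0: formula gives 1, G = 1 ✓
  …and likewise for the remaining 3 rows.
All 8 rows match — the expression computes G exactly.

Yes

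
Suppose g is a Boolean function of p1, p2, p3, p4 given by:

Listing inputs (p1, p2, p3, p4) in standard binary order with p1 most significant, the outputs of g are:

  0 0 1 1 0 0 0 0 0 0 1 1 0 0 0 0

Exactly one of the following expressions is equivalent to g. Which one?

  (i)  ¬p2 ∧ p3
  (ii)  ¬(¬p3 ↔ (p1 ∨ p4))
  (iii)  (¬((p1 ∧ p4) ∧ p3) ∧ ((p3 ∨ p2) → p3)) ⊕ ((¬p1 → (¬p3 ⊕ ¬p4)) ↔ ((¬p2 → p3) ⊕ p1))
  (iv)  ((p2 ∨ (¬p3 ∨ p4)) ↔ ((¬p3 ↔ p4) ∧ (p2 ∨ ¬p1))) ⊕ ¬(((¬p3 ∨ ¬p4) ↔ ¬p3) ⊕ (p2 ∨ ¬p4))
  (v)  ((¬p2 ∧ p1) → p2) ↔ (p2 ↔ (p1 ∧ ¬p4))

i

(ii) fails at (0,0,0,0): the formula yields 1, g is 0.
(iii) fails at (0,0,0,1): the formula yields 1, g is 0.
(iv) fails at (0,0,0,0): the formula yields 1, g is 0.
(v) fails at (0,0,0,0): the formula yields 1, g is 0.
That leaves (i). Evaluating it on every row reproduces the table of g exactly.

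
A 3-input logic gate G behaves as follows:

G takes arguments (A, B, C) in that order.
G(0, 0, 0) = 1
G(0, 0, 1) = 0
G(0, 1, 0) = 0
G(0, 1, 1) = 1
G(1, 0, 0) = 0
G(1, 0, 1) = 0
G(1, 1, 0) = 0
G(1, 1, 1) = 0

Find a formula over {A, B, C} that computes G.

G(A, B, C) = ((~A & ~B) & ~C) | ((~A & B) & C)

Collect the rows where G=1 — (0,0,0), (0,1,1) — and write one minterm per row: ¬A·¬B·¬C, ¬A·B·C. Their union (logical OR) reproduces the table exactly.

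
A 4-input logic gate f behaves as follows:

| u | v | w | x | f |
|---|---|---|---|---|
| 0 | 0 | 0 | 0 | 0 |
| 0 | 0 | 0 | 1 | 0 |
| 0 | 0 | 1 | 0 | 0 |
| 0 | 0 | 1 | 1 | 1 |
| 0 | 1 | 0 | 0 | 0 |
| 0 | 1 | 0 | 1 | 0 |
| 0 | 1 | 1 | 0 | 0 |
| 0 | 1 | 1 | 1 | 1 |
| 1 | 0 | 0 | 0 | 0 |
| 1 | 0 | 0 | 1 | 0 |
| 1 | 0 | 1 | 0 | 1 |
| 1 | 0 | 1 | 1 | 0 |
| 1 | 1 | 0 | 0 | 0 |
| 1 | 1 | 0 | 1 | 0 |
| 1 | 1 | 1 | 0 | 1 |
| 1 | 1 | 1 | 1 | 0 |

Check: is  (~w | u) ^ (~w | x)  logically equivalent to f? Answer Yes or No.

Yes

Test each input against both f and the formula:
  u=0, v=0, w=0, x=0: formula gives 0, f = 0 ✓
  u=0, v=0, w=0, x=1: formula gives 0, f = 0 ✓
  u=0, v=0, w=1, x=0: formula gives 0, f = 0 ✓
  u=0, v=0, w=1, x=1: formula gives 1, f = 1 ✓
  … (the remaining 12 rows also agree.)
Every row agrees, so the formula is equivalent.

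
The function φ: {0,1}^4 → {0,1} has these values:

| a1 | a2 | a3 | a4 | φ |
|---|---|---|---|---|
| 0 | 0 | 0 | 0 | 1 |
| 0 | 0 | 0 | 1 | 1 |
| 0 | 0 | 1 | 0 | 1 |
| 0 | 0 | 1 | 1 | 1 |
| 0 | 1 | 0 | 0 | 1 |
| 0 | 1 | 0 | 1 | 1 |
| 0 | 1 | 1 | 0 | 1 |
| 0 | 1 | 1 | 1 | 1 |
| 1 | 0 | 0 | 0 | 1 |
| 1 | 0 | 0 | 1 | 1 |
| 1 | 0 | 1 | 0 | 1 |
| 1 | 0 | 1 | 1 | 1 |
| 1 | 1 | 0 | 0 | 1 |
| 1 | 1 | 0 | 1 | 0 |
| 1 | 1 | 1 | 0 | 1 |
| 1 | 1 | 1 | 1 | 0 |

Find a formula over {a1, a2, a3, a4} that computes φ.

φ(a1, a2, a3, a4) = ((((a1 · a2) · a3') · a4) + (((a1 · a2) · a3) · a4))'

The 0-rows are (1,1,0,1), (1,1,1,1). Take each as a conjunction (a1·a2·¬a3·a4, a1·a2·a3·a4), form their disjunction, and complement — that gives a formula that is 1 everywhere φ is.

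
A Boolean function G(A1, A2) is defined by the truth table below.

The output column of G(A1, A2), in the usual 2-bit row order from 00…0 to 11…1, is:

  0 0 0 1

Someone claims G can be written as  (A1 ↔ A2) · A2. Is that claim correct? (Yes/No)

Yes

Check the formula against G row by row:
  A1=0, A2=0: formula gives 0, G = 0 ✓
  A1=0, A2=1: formula gives 0, G = 0 ✓
  A1=1, A2=0: formula gives 0, G = 0 ✓
  A1=1, A2=1: formula gives 1, G = 1 ✓
Every row agrees, so the formula is equivalent.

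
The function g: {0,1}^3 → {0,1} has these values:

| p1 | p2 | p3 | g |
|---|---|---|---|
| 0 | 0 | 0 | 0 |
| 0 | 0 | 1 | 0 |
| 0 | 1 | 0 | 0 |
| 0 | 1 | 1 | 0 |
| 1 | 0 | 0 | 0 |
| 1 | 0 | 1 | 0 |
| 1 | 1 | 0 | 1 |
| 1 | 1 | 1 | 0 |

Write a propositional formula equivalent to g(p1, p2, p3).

Only row (1,1,0) gives 1. That row's minterm p1·p2·¬p3 is g directly.

g(p1, p2, p3) = (p1 AND p2) AND NOT p3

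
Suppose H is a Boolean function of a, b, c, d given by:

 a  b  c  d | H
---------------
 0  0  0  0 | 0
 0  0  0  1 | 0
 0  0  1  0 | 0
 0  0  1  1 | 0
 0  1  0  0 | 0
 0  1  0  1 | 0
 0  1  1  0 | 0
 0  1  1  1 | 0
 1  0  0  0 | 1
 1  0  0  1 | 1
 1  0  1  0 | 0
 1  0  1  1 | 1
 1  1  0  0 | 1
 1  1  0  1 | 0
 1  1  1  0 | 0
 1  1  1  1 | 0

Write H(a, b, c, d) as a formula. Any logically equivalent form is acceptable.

Collect the rows where H=1 — (1,0,0,0), (1,0,0,1), (1,0,1,1), (1,1,0,0) — and write one minterm per row: a·¬b·¬c·¬d, a·¬b·¬c·d, a·¬b·c·d, a·b·¬c·¬d. Their union (logical OR) reproduces the table exactly.

H(a, b, c, d) = (((((a & ~b) & ~c) & ~d) | (((a & ~b) & ~c) & d)) | (((a & ~b) & c) & d)) | (((a & b) & ~c) & ~d)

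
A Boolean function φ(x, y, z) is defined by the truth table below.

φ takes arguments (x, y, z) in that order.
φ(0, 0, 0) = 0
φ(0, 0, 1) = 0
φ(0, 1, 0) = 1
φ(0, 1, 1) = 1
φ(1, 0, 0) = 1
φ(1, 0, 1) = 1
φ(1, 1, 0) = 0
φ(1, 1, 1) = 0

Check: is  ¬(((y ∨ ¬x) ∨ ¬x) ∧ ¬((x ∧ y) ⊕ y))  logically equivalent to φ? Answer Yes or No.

Test each input against both φ and the formula:
  x=0, y=0, z=0: formula gives 0, φ = 0 ✓
  x=0, y=0, z=1: formula gives 0, φ = 0 ✓
  x=0, y=1, z=0: formula gives 1, φ = 1 ✓
  x=0, y=1, z=1: formula gives 1, φ = 1 ✓
  x=1, y=0, z=0: formula gives 1, φ = 1 ✓
  …and likewise for the remaining 3 rows.
All 8 rows match — the expression computes φ exactly.

Yes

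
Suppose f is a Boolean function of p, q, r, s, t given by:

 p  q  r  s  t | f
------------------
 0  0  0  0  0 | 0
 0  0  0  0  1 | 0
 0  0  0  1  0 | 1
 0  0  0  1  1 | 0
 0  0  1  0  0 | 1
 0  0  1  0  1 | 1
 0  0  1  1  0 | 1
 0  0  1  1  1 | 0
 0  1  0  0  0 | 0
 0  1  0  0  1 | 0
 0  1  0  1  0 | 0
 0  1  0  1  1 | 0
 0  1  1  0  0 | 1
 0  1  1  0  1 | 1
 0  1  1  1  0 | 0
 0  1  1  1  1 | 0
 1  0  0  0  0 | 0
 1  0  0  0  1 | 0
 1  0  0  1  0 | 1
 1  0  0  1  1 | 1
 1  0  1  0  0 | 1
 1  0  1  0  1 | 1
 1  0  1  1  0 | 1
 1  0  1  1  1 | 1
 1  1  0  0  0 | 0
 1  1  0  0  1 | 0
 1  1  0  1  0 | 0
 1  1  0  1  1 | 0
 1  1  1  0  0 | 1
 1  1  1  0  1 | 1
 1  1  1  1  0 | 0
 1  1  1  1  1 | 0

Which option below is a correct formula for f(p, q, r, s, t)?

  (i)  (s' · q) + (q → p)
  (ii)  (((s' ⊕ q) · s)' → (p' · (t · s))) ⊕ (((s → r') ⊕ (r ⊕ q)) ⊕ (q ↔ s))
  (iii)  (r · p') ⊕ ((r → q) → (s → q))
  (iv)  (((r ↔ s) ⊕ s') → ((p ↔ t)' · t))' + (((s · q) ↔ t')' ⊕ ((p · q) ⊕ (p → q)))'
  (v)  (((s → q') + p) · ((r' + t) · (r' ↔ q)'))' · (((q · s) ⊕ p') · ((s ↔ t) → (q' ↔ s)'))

ii

(i) disagrees with f on (0,0,0,0,0) (formula → 1, table → 0); rule it out.
(iii) disagrees with f on (0,0,0,0,0) (formula → 1, table → 0); rule it out.
(iv) disagrees with f on (0,0,0,0,0) (formula → 1, table → 0); rule it out.
(v) disagrees with f on (0,0,0,1,0) (formula → 0, table → 1); rule it out.
That leaves (ii). Evaluating it on every row reproduces the table of f exactly.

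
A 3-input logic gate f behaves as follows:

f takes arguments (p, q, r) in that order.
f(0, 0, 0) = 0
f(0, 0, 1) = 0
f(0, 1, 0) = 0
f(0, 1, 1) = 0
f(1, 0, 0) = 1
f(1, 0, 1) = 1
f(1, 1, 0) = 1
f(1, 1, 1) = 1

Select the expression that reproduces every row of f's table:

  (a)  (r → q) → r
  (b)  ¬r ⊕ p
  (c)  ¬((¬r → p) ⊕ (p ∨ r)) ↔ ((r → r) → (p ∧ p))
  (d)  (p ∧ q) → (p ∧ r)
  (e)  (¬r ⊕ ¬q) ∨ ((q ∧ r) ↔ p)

c

(a) disagrees with f on (0,0,1) (formula → 1, table → 0); rule it out.
(b) disagrees with f on (0,0,0) (formula → 1, table → 0); rule it out.
(d) disagrees with f on (0,0,0) (formula → 1, table → 0); rule it out.
(e) disagrees with f on (0,0,0) (formula → 1, table → 0); rule it out.
That leaves (c). Evaluating it on every row reproduces the table of f exactly.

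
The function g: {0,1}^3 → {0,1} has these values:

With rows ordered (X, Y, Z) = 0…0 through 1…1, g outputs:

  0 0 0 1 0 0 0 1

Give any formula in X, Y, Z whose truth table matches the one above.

g(X, Y, Z) = ((not X and Y) and Z) or ((X and Y) and Z)

The 1-rows are (0,1,1), (1,1,1). Each contributes one minterm — ¬X·Y·Z; X·Y·Z — and their disjunction is a sum-of-products form of g.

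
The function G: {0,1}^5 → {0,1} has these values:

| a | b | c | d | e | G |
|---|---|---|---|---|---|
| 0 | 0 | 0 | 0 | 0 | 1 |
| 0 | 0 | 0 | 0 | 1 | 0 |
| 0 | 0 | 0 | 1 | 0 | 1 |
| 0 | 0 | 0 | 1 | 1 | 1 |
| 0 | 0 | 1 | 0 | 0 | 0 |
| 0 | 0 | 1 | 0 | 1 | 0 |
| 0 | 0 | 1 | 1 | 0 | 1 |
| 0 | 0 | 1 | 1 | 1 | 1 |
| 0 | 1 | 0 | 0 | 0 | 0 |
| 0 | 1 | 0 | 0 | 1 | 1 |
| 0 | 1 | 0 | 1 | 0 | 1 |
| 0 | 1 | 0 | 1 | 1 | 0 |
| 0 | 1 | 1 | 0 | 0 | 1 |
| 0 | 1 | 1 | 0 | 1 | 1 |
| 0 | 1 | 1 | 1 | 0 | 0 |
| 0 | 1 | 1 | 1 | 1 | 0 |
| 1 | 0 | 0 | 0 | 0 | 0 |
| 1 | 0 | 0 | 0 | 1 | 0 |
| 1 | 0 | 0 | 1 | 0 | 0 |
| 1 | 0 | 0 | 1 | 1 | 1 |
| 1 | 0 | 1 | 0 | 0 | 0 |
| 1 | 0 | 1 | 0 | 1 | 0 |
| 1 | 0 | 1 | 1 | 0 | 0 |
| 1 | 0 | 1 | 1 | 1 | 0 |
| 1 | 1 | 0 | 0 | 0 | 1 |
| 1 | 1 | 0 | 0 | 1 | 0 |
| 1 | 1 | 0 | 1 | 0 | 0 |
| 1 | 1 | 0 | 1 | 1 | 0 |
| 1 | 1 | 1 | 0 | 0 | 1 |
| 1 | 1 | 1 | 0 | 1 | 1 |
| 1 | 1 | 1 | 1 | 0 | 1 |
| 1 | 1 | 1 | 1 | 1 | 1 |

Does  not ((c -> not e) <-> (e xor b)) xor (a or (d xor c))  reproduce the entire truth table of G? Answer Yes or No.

No

Check the formula against G row by row:
  a=0, b=0, c=0, d=0, e=0: formula gives 1, G = 1 ✓
  a=0, b=0, c=0, d=0, e=1: formula gives 0, G = 0 ✓
  a=0, b=0, c=0, d=1, e=0: formula gives 0, but G = 1 ✗
A single disagreement suffices: at (0,0,0,1,0) they differ, so the formula does not compute G.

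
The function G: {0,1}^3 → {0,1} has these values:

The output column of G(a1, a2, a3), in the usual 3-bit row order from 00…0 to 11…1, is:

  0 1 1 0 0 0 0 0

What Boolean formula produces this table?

The 1-rows are (0,0,1), (0,1,0). Each contributes one minterm — ¬a1·¬a2·a3; ¬a1·a2·¬a3 — and their disjunction is a sum-of-products form of G.

G(a1, a2, a3) = ((a1' · a2') · a3) + ((a1' · a2) · a3')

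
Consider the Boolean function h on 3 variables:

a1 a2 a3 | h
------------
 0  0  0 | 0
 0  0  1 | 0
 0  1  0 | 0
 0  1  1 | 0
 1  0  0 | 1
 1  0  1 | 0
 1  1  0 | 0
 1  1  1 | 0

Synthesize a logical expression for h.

h(a1, a2, a3) = (a1 and not a2) and not a3

Only row (1,0,0) gives 1. That row's minterm a1·¬a2·¬a3 is h directly.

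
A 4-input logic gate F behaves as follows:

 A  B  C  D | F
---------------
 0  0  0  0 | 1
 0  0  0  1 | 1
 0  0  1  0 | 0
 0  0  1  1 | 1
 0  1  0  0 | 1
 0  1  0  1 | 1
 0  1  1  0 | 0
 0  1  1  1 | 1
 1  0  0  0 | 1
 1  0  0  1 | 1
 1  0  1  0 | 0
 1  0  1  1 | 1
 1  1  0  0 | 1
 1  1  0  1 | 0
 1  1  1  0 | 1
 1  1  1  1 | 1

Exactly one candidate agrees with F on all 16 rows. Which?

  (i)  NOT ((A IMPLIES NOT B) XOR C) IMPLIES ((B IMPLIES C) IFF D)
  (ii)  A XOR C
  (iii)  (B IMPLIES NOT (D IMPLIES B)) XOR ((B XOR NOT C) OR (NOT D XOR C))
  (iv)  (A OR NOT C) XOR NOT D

i

(ii) disagrees with F on (0,0,0,0) (formula → 0, table → 1); rule it out.
(iii) disagrees with F on (0,0,0,0) (formula → 0, table → 1); rule it out.
(iv) disagrees with F on (0,0,0,0) (formula → 0, table → 1); rule it out.
That leaves (i). Evaluating it on every row reproduces the table of F exactly.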